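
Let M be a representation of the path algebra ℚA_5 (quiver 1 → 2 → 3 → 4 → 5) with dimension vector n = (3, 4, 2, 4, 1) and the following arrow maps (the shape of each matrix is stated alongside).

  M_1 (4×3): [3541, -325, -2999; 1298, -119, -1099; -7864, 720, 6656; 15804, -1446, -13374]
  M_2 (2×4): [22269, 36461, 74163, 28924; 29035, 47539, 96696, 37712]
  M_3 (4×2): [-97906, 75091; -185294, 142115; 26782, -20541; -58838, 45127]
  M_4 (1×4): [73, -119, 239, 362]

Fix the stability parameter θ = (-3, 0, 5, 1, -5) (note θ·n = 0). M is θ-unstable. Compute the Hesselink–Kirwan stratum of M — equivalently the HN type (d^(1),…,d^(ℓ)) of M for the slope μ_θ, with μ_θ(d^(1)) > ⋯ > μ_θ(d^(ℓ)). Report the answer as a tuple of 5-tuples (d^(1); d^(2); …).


Via rank(M_{q-1}∘⋯∘M_p): M ≅ I[1,1], I[1,2], I[1,5], I[2,2], I[2,4], I[4,4]^2.
μ_θ-semistable layers: μ^(1)=3; μ^(2)=1; μ^(3)=1/3; μ^(4)=0; μ^(5)=-3

((0, 0, 1, 1, 0); (0, 0, 0, 2, 0); (0, 0, 1, 1, 1); (0, 4, 0, 0, 0); (3, 0, 0, 0, 0))


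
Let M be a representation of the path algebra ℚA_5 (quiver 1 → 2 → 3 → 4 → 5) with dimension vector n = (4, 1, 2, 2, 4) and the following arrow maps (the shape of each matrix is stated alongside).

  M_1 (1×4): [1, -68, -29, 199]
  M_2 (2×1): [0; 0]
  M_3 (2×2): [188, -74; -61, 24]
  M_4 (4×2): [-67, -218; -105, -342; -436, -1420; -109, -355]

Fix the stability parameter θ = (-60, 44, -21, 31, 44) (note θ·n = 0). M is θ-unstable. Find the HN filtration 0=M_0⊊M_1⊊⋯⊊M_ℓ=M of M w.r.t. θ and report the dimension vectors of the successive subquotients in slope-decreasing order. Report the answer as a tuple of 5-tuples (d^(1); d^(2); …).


Barcode: M ≅ I[1,1]^3, I[1,2], I[3,5]^2, I[5,5]^2. HN layers by μ_θ (4 steps, strictly decreasing):
  μ^(1)=44; μ^(2)=31; μ^(3)=-21; μ^(4)=-60

((0, 1, 0, 0, 4); (0, 0, 0, 2, 0); (0, 0, 2, 0, 0); (4, 0, 0, 0, 0))


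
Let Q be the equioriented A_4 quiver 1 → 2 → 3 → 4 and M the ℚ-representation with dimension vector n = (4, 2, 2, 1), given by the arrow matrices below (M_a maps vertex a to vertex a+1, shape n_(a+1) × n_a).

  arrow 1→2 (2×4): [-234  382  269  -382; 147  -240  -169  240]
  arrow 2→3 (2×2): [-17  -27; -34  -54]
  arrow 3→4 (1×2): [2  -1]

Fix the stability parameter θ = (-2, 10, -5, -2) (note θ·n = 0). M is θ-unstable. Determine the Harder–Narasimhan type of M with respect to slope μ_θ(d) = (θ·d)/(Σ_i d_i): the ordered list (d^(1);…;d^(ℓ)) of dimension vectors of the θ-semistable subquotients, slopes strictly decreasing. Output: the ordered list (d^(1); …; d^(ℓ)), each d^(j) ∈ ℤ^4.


Barcode: M ≅ I[1,1]^2, I[1,2], I[1,3], I[3,4]. HN layers by μ_θ (4 steps, strictly decreasing):
  μ^(1)=10; μ^(2)=5/2; μ^(3)=-2; μ^(4)=-5

((0, 1, 0, 0); (0, 1, 1, 0); (4, 0, 0, 1); (0, 0, 1, 0))


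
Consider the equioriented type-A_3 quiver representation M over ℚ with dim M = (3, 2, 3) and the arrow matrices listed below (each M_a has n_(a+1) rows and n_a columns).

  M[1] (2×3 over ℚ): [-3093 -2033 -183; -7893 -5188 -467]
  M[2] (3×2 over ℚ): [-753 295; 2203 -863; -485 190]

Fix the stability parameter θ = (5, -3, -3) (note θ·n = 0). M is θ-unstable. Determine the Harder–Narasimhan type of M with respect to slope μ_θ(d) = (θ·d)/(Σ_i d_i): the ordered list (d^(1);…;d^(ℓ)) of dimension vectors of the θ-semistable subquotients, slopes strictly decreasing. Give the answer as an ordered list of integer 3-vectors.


Barcode: M ≅ I[1,1], I[1,3]^2, I[3,3]. HN layers by μ_θ (3 steps, strictly decreasing):
  μ^(1)=5; μ^(2)=-1/3; μ^(3)=-3

((1, 0, 0); (2, 2, 2); (0, 0, 1))


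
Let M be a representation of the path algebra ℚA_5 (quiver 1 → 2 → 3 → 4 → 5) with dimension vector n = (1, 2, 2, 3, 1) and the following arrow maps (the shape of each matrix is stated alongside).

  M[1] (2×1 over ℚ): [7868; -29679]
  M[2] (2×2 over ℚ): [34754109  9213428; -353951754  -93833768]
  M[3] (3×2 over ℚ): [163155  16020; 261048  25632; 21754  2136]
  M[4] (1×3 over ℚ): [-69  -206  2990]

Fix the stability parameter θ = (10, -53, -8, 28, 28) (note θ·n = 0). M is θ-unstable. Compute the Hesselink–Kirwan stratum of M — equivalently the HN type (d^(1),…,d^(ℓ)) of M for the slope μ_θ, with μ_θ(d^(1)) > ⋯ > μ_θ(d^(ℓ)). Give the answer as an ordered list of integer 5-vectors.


Barcode: M ≅ I[1,2], I[2,5], I[3,3], I[4,4]^2. HN layers by μ_θ (4 steps, strictly decreasing):
  μ^(1)=28; μ^(2)=-8; μ^(3)=-43/2; μ^(4)=-53

((0, 0, 0, 3, 1); (0, 0, 2, 0, 0); (1, 1, 0, 0, 0); (0, 1, 0, 0, 0))


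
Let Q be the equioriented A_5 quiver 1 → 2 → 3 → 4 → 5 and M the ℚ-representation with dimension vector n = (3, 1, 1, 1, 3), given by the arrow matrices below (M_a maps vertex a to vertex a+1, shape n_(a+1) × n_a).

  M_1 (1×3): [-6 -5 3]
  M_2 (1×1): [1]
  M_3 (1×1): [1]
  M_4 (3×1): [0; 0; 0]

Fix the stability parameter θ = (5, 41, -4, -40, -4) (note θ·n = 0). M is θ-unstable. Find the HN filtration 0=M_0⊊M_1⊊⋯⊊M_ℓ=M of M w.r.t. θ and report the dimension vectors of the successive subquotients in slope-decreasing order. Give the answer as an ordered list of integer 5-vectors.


Via rank(M_{q-1}∘⋯∘M_p): M ≅ I[1,1]^2, I[1,4], I[5,5]^3.
μ_θ-semistable layers: μ^(1)=5; μ^(2)=1/2; μ^(3)=-4

((2, 0, 0, 0, 0); (1, 1, 1, 1, 0); (0, 0, 0, 0, 3))


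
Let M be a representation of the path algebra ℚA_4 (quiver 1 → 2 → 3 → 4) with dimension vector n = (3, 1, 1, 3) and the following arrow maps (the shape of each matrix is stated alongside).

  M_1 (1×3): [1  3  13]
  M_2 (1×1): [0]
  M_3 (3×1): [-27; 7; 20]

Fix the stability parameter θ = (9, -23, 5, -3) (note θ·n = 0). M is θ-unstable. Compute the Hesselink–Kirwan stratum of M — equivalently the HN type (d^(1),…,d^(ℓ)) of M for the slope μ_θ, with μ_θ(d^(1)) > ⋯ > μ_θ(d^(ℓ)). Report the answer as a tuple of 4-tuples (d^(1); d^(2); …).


Barcode: M ≅ I[1,1]^2, I[1,2], I[3,4], I[4,4]^2. HN layers by μ_θ (4 steps, strictly decreasing):
  μ^(1)=9; μ^(2)=1; μ^(3)=-3; μ^(4)=-7

((2, 0, 0, 0); (0, 0, 1, 1); (0, 0, 0, 2); (1, 1, 0, 0))


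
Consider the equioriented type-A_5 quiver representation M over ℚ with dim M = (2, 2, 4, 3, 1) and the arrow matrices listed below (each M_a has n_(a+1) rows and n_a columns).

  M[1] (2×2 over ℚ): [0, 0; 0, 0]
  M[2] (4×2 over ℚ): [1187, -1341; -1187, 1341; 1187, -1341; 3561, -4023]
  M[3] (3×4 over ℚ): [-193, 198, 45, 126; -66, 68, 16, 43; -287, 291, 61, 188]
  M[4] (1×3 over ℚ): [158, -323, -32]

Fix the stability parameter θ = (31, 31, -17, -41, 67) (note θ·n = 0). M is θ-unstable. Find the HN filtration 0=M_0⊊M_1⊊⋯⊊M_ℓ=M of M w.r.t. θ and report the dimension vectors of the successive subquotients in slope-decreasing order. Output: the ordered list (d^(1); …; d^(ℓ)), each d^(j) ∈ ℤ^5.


Via rank(M_{q-1}∘⋯∘M_p): M ≅ I[1,1]^2, I[2,2], I[2,5], I[3,3], I[3,4]^2.
μ_θ-semistable layers: μ^(1)=67; μ^(2)=31; μ^(3)=-9; μ^(4)=-17; μ^(5)=-29

((0, 0, 0, 0, 1); (2, 1, 0, 0, 0); (0, 1, 1, 1, 0); (0, 0, 1, 0, 0); (0, 0, 2, 2, 0))


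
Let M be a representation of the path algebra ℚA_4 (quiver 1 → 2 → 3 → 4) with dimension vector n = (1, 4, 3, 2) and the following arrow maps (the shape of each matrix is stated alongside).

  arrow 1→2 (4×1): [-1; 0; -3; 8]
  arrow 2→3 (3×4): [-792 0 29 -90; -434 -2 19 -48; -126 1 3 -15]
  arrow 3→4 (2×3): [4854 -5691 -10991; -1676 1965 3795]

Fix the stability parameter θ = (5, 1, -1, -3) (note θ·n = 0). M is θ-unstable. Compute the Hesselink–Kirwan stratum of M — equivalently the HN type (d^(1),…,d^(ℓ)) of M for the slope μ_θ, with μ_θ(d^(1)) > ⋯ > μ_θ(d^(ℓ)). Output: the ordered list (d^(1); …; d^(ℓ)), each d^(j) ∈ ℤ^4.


Barcode: M ≅ I[1,3], I[2,2], I[2,4]^2. HN layers by μ_θ (3 steps, strictly decreasing):
  μ^(1)=5/3; μ^(2)=1; μ^(3)=-1

((1, 1, 1, 0); (0, 1, 0, 0); (0, 2, 2, 2))


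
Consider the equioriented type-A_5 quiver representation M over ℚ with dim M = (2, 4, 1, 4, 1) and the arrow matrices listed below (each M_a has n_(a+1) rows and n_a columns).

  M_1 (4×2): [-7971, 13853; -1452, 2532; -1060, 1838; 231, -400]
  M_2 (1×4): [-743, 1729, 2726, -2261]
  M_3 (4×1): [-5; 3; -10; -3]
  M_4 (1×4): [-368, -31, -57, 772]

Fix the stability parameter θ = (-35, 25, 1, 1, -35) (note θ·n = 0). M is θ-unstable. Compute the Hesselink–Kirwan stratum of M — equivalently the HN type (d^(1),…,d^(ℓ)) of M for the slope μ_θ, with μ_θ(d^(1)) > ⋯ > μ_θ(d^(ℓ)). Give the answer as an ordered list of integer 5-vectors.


Barcode: M ≅ I[1,2], I[1,5], I[2,2]^2, I[4,4]^3. HN layers by μ_θ (4 steps, strictly decreasing):
  μ^(1)=25; μ^(2)=1; μ^(3)=-2; μ^(4)=-35

((0, 3, 0, 0, 0); (0, 0, 0, 3, 0); (0, 1, 1, 1, 1); (2, 0, 0, 0, 0))


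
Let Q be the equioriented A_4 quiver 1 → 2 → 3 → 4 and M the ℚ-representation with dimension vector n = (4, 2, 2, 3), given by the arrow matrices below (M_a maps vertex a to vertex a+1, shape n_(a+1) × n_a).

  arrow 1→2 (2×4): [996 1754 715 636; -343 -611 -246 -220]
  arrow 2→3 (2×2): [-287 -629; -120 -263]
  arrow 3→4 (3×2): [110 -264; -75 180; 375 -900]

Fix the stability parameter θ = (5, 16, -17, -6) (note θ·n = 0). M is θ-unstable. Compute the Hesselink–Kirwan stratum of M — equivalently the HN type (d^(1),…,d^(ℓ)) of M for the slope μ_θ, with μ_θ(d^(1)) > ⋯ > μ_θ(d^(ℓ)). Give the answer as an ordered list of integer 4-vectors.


Interval decomposition of M: I[1,1]^2, I[1,3], I[1,4], I[4,4]^2.
HN type (ℓ=4): μ^(1)=5; μ^(2)=4/3; μ^(3)=-1/2; μ^(4)=-6

((2, 0, 0, 0); (1, 1, 1, 0); (1, 1, 1, 1); (0, 0, 0, 2))


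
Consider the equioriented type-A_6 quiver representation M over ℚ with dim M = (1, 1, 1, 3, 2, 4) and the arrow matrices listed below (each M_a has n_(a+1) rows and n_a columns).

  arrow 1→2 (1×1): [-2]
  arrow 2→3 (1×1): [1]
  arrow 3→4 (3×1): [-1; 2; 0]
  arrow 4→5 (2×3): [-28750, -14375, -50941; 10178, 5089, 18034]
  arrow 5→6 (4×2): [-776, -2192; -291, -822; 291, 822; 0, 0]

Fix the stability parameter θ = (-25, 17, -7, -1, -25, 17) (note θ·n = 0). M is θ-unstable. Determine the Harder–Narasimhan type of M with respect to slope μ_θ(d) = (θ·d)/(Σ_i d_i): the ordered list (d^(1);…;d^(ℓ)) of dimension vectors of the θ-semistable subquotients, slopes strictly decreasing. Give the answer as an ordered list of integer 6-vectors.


Barcode: M ≅ I[1,4], I[4,5], I[4,6], I[6,6]^3. HN layers by μ_θ (4 steps, strictly decreasing):
  μ^(1)=17; μ^(2)=3; μ^(3)=-13; μ^(4)=-25

((0, 0, 0, 0, 0, 4); (0, 1, 1, 1, 0, 0); (0, 0, 0, 2, 2, 0); (1, 0, 0, 0, 0, 0))


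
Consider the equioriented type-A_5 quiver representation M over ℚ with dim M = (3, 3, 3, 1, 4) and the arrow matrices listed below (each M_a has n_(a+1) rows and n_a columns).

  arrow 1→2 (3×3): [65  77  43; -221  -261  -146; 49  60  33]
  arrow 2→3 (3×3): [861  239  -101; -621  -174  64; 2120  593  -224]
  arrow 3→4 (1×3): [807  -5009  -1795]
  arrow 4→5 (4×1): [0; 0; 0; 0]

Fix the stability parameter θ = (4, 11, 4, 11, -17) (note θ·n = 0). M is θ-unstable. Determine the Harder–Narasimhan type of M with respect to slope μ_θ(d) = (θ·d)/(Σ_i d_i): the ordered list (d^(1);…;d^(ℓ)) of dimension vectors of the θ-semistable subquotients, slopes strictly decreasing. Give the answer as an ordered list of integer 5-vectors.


Via rank(M_{q-1}∘⋯∘M_p): M ≅ I[1,3]^2, I[1,4], I[5,5]^4.
μ_θ-semistable layers: μ^(1)=11; μ^(2)=15/2; μ^(3)=4; μ^(4)=-17

((0, 0, 0, 1, 0); (0, 3, 3, 0, 0); (3, 0, 0, 0, 0); (0, 0, 0, 0, 4))


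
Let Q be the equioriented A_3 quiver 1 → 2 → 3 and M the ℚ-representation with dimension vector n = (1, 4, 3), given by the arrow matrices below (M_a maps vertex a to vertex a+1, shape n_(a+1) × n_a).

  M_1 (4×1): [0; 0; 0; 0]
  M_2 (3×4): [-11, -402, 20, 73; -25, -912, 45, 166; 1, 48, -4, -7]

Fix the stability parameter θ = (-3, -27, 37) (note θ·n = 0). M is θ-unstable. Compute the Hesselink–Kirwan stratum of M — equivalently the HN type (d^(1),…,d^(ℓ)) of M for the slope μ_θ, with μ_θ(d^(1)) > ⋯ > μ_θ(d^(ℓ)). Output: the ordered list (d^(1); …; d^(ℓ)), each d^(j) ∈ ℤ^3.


Interval decomposition of M: I[1,1], I[2,2], I[2,3]^3.
HN type (ℓ=3): μ^(1)=37; μ^(2)=-3; μ^(3)=-27

((0, 0, 3); (1, 0, 0); (0, 4, 0))


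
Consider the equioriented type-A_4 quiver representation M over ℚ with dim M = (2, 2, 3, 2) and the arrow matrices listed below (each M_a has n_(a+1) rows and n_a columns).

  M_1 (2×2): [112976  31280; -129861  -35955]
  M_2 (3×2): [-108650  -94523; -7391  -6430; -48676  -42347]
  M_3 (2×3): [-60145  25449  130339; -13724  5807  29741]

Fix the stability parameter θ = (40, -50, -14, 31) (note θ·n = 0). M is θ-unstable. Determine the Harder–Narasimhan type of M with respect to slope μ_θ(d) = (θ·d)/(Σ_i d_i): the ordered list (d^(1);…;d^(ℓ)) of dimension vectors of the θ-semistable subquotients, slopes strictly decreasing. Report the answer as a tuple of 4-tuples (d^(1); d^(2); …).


Barcode: M ≅ I[1,1], I[1,4], I[2,4], I[3,3]. HN layers by μ_θ (5 steps, strictly decreasing):
  μ^(1)=40; μ^(2)=31; μ^(3)=-8; μ^(4)=-14; μ^(5)=-50

((1, 0, 0, 0); (0, 0, 0, 2); (1, 1, 1, 0); (0, 0, 2, 0); (0, 1, 0, 0))


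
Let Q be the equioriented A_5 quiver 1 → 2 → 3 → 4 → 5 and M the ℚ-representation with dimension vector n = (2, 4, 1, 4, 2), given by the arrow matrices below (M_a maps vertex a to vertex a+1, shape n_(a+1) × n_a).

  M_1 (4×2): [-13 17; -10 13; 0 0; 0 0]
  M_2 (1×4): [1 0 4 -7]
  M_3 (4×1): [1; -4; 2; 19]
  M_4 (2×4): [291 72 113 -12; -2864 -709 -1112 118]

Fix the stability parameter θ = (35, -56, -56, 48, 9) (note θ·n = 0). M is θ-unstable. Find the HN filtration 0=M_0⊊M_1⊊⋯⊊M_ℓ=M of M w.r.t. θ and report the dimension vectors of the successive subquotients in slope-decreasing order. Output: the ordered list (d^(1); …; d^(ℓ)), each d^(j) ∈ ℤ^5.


Interval decomposition of M: I[1,2], I[1,5], I[2,2]^2, I[4,4]^2, I[4,5].
HN type (ℓ=5): μ^(1)=48; μ^(2)=57/2; μ^(3)=-21/2; μ^(4)=-77/3; μ^(5)=-56

((0, 0, 0, 2, 0); (0, 0, 0, 2, 2); (1, 1, 0, 0, 0); (1, 1, 1, 0, 0); (0, 2, 0, 0, 0))


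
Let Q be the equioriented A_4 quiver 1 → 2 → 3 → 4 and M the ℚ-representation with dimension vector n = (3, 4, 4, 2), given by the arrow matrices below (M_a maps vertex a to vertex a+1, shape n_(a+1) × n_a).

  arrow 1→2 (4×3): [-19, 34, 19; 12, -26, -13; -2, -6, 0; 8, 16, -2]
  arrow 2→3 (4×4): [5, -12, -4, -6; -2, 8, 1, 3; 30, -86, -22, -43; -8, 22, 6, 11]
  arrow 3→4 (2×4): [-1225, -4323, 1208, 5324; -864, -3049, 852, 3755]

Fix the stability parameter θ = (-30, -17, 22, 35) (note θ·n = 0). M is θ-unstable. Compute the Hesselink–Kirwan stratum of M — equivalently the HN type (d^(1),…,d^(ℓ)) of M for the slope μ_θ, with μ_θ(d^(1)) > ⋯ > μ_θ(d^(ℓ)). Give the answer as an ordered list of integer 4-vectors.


Barcode: M ≅ I[1,2], I[1,4]^2, I[2,3], I[3,3]. HN layers by μ_θ (4 steps, strictly decreasing):
  μ^(1)=35; μ^(2)=22; μ^(3)=-17; μ^(4)=-30

((0, 0, 0, 2); (0, 0, 4, 0); (0, 4, 0, 0); (3, 0, 0, 0))


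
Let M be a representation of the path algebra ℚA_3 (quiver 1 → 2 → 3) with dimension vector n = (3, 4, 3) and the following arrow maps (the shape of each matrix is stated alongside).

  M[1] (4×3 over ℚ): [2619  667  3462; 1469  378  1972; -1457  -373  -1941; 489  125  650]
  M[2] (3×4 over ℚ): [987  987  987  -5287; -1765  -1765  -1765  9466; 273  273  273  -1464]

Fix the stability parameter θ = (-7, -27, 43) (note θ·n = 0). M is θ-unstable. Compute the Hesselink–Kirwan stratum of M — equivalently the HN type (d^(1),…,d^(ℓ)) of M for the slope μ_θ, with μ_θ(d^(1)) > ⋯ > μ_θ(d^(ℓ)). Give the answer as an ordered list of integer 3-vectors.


Via rank(M_{q-1}∘⋯∘M_p): M ≅ I[1,2], I[1,3]^2, I[2,2], I[3,3].
μ_θ-semistable layers: μ^(1)=43; μ^(2)=-17; μ^(3)=-27

((0, 0, 3); (3, 3, 0); (0, 1, 0))


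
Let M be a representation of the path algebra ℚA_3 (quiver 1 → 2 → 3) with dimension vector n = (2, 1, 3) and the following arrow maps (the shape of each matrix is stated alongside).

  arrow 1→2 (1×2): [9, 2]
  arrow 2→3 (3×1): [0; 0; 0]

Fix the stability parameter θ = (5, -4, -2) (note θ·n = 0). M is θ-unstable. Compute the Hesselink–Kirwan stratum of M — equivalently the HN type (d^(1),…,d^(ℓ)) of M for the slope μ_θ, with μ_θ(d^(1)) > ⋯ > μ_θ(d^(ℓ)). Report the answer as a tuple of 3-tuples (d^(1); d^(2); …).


Via rank(M_{q-1}∘⋯∘M_p): M ≅ I[1,1], I[1,2], I[3,3]^3.
μ_θ-semistable layers: μ^(1)=5; μ^(2)=1/2; μ^(3)=-2

((1, 0, 0); (1, 1, 0); (0, 0, 3))


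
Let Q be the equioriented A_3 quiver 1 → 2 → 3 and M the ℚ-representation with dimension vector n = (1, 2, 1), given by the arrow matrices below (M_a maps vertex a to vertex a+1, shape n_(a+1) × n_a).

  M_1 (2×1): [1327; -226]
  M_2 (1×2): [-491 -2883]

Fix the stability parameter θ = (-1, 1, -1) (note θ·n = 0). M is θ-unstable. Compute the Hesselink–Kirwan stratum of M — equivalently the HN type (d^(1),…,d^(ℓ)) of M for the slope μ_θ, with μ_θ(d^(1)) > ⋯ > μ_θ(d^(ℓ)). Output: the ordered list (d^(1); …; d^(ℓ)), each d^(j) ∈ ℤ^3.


Interval decomposition of M: I[1,3], I[2,2].
HN type (ℓ=3): μ^(1)=1; μ^(2)=0; μ^(3)=-1

((0, 1, 0); (0, 1, 1); (1, 0, 0))


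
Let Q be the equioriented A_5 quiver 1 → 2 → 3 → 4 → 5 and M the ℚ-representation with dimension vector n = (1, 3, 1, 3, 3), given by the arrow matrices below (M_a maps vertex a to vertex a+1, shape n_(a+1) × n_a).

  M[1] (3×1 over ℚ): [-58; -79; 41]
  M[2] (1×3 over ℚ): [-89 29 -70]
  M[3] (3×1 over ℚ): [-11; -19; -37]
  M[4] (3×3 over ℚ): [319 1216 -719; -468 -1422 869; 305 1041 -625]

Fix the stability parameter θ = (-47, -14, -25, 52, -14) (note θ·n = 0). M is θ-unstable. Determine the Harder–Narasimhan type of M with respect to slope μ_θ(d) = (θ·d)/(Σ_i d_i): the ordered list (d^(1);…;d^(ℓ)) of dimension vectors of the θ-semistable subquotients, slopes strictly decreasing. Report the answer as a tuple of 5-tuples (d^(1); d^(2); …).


Via rank(M_{q-1}∘⋯∘M_p): M ≅ I[1,5], I[2,2]^2, I[4,5]^2.
μ_θ-semistable layers: μ^(1)=19; μ^(2)=-14; μ^(3)=-39/2; μ^(4)=-47

((0, 0, 0, 3, 3); (0, 2, 0, 0, 0); (0, 1, 1, 0, 0); (1, 0, 0, 0, 0))


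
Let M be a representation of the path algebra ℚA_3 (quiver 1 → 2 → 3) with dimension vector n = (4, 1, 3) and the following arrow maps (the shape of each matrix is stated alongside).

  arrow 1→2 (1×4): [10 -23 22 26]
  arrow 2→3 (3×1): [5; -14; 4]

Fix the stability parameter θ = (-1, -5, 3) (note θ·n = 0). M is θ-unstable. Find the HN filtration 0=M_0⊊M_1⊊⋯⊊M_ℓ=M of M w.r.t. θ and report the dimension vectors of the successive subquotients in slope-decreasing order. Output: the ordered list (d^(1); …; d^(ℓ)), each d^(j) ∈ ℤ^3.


Interval decomposition of M: I[1,1]^3, I[1,3], I[3,3]^2.
HN type (ℓ=3): μ^(1)=3; μ^(2)=-1; μ^(3)=-3

((0, 0, 3); (3, 0, 0); (1, 1, 0))


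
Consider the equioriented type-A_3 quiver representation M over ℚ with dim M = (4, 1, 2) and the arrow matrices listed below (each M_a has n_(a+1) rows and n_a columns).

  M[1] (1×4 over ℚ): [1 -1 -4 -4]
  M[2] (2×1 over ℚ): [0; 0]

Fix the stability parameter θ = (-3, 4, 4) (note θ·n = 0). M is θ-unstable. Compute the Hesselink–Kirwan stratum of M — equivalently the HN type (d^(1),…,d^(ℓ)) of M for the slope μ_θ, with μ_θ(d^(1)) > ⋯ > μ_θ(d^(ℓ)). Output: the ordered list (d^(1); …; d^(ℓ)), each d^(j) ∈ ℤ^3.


Interval decomposition of M: I[1,1]^3, I[1,2], I[3,3]^2.
HN type (ℓ=2): μ^(1)=4; μ^(2)=-3

((0, 1, 2); (4, 0, 0))


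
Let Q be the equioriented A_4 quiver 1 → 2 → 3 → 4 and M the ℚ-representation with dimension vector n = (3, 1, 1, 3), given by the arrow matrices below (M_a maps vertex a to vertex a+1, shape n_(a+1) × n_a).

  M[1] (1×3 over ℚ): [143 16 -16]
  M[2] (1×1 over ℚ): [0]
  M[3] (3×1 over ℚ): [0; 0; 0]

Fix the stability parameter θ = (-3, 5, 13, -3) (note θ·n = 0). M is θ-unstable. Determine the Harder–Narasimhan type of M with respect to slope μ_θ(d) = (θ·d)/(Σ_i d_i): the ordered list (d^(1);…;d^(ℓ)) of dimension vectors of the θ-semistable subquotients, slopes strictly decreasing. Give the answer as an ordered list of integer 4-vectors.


Barcode: M ≅ I[1,1]^2, I[1,2], I[3,3], I[4,4]^3. HN layers by μ_θ (3 steps, strictly decreasing):
  μ^(1)=13; μ^(2)=5; μ^(3)=-3

((0, 0, 1, 0); (0, 1, 0, 0); (3, 0, 0, 3))


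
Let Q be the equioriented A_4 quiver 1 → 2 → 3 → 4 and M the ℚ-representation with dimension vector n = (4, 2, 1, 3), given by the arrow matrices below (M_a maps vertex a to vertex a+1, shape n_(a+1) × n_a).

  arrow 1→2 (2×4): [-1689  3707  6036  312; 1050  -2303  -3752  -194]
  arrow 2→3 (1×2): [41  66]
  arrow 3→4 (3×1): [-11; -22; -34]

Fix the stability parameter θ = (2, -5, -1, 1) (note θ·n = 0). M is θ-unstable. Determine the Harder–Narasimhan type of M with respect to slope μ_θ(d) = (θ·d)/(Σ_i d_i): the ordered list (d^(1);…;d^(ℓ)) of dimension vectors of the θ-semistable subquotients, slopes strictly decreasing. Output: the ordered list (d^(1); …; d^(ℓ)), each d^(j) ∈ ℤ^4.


Interval decomposition of M: I[1,1]^2, I[1,2], I[1,4], I[4,4]^2.
HN type (ℓ=4): μ^(1)=2; μ^(2)=1; μ^(3)=-1; μ^(4)=-3/2

((2, 0, 0, 0); (0, 0, 0, 3); (0, 0, 1, 0); (2, 2, 0, 0))


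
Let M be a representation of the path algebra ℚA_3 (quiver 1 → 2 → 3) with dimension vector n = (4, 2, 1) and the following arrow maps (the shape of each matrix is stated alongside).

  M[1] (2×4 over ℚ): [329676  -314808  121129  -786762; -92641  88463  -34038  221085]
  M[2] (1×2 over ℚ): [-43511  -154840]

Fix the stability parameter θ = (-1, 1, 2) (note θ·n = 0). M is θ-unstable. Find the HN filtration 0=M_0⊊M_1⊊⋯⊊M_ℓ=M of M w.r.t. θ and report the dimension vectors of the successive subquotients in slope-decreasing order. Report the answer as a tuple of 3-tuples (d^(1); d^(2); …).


Barcode: M ≅ I[1,1]^2, I[1,2], I[1,3]. HN layers by μ_θ (3 steps, strictly decreasing):
  μ^(1)=2; μ^(2)=1; μ^(3)=-1

((0, 0, 1); (0, 2, 0); (4, 0, 0))


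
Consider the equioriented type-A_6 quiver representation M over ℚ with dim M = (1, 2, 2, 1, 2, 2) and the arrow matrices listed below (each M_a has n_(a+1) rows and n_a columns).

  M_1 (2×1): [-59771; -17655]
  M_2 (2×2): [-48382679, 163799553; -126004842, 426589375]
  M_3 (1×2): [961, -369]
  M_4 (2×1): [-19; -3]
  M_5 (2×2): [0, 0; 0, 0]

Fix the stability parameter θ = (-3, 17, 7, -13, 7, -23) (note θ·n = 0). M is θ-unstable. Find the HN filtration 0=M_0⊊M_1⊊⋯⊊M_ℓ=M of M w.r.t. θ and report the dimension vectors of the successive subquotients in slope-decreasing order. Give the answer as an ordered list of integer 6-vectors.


Barcode: M ≅ I[1,5], I[2,3], I[5,5], I[6,6]^2. HN layers by μ_θ (5 steps, strictly decreasing):
  μ^(1)=12; μ^(2)=7; μ^(3)=11/3; μ^(4)=-3; μ^(5)=-23

((0, 1, 1, 0, 0, 0); (0, 0, 0, 0, 2, 0); (0, 1, 1, 1, 0, 0); (1, 0, 0, 0, 0, 0); (0, 0, 0, 0, 0, 2))


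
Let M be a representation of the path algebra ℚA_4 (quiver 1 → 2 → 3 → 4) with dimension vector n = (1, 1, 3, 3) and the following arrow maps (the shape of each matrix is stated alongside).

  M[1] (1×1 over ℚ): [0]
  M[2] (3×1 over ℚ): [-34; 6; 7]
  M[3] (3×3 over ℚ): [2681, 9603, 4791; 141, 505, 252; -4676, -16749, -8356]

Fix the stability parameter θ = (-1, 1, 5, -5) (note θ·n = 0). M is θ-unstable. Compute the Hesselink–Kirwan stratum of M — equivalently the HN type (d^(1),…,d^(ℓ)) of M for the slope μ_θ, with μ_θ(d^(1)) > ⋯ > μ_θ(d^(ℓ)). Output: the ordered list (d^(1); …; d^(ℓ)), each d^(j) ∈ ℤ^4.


Via rank(M_{q-1}∘⋯∘M_p): M ≅ I[1,1], I[2,4], I[3,4]^2.
μ_θ-semistable layers: μ^(1)=1/3; μ^(2)=0; μ^(3)=-1

((0, 1, 1, 1); (0, 0, 2, 2); (1, 0, 0, 0))


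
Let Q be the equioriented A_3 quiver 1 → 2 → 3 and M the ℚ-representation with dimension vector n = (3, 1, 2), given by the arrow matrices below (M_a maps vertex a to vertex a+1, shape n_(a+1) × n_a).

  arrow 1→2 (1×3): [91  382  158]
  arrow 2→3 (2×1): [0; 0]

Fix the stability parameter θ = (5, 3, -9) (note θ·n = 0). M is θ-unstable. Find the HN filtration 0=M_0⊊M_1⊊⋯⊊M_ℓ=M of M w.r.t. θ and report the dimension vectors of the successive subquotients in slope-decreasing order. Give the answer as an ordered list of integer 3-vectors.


Barcode: M ≅ I[1,1]^2, I[1,2], I[3,3]^2. HN layers by μ_θ (3 steps, strictly decreasing):
  μ^(1)=5; μ^(2)=4; μ^(3)=-9

((2, 0, 0); (1, 1, 0); (0, 0, 2))


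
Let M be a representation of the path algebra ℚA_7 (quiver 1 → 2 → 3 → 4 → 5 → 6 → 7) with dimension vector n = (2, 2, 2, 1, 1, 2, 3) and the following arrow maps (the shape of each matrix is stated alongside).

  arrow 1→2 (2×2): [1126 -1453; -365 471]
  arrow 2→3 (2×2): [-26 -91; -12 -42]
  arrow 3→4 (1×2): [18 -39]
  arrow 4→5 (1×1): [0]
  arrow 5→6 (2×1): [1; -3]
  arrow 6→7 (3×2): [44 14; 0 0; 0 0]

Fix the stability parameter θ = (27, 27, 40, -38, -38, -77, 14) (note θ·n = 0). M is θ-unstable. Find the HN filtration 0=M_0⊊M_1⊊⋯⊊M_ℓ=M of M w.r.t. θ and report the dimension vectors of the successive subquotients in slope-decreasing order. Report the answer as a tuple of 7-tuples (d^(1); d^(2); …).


Barcode: M ≅ I[1,2], I[1,3], I[3,4], I[5,7], I[6,6], I[7,7]^2. HN layers by μ_θ (6 steps, strictly decreasing):
  μ^(1)=40; μ^(2)=27; μ^(3)=14; μ^(4)=1; μ^(5)=-115/2; μ^(6)=-77

((0, 0, 1, 0, 0, 0, 0); (2, 2, 0, 0, 0, 0, 0); (0, 0, 0, 0, 0, 0, 3); (0, 0, 1, 1, 0, 0, 0); (0, 0, 0, 0, 1, 1, 0); (0, 0, 0, 0, 0, 1, 0))


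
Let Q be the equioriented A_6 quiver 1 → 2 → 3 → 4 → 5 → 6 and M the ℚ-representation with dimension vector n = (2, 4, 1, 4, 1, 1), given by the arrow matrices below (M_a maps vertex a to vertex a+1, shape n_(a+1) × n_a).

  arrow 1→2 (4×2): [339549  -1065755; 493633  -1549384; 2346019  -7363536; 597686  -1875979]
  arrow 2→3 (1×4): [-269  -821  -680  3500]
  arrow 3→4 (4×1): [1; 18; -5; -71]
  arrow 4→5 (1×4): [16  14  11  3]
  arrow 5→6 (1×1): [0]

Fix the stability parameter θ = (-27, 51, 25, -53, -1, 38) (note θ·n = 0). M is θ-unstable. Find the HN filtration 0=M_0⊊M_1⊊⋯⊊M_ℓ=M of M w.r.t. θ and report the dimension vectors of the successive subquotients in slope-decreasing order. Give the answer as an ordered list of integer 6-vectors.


Barcode: M ≅ I[1,2], I[1,4], I[2,2]^2, I[4,4]^2, I[4,5], I[6,6]. HN layers by μ_θ (6 steps, strictly decreasing):
  μ^(1)=51; μ^(2)=38; μ^(3)=23/3; μ^(4)=-1; μ^(5)=-27; μ^(6)=-53

((0, 3, 0, 0, 0, 0); (0, 0, 0, 0, 0, 1); (0, 1, 1, 1, 0, 0); (0, 0, 0, 0, 1, 0); (2, 0, 0, 0, 0, 0); (0, 0, 0, 3, 0, 0))


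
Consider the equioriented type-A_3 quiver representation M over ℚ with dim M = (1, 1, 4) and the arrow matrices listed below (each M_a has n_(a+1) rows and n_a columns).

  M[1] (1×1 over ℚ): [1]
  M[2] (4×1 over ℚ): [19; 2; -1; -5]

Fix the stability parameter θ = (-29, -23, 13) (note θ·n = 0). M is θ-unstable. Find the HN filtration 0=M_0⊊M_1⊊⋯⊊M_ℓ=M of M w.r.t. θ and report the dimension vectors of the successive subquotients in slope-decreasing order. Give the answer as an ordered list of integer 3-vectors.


Interval decomposition of M: I[1,3], I[3,3]^3.
HN type (ℓ=3): μ^(1)=13; μ^(2)=-23; μ^(3)=-29

((0, 0, 4); (0, 1, 0); (1, 0, 0))


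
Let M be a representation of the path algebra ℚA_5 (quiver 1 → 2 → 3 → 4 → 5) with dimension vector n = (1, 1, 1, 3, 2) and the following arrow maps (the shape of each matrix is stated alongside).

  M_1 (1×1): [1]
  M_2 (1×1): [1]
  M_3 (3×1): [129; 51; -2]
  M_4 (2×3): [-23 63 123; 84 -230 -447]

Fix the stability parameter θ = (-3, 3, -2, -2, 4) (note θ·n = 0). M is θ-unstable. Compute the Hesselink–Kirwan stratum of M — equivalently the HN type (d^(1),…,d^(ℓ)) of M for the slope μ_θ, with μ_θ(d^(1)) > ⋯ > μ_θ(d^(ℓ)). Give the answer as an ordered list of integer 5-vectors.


Barcode: M ≅ I[1,4], I[4,5]^2. HN layers by μ_θ (4 steps, strictly decreasing):
  μ^(1)=4; μ^(2)=-1/3; μ^(3)=-2; μ^(4)=-3

((0, 0, 0, 0, 2); (0, 1, 1, 1, 0); (0, 0, 0, 2, 0); (1, 0, 0, 0, 0))


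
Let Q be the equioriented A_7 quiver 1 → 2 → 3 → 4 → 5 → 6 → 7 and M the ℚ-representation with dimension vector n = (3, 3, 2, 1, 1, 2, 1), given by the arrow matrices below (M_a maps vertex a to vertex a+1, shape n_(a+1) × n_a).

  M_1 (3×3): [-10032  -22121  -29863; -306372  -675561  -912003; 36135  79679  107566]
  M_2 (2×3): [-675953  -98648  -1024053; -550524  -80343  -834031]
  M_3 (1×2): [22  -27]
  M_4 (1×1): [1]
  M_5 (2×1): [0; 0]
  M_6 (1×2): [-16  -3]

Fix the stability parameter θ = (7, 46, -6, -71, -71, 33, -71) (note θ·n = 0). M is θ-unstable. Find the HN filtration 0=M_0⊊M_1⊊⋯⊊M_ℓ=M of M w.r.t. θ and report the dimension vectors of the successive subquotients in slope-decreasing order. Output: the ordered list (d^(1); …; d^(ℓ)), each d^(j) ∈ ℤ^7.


Via rank(M_{q-1}∘⋯∘M_p): M ≅ I[1,1], I[1,2], I[1,5], I[2,3], I[6,6], I[6,7].
μ_θ-semistable layers: μ^(1)=46; μ^(2)=33; μ^(3)=20; μ^(4)=7; μ^(5)=-19

((0, 1, 0, 0, 0, 0, 0); (0, 0, 0, 0, 0, 1, 0); (0, 1, 1, 0, 0, 0, 0); (2, 0, 0, 0, 0, 0, 0); (1, 1, 1, 1, 1, 1, 1))


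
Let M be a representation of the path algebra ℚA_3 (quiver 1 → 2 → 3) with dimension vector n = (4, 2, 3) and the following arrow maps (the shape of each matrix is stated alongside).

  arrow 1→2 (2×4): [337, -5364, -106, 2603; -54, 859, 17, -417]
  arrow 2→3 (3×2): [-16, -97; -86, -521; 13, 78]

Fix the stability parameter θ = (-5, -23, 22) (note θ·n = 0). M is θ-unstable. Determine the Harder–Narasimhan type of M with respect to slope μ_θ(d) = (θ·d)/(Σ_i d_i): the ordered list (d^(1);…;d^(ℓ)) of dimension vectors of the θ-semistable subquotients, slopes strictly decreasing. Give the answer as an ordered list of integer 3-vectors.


Via rank(M_{q-1}∘⋯∘M_p): M ≅ I[1,1]^2, I[1,3]^2, I[3,3].
μ_θ-semistable layers: μ^(1)=22; μ^(2)=-5; μ^(3)=-14

((0, 0, 3); (2, 0, 0); (2, 2, 0))


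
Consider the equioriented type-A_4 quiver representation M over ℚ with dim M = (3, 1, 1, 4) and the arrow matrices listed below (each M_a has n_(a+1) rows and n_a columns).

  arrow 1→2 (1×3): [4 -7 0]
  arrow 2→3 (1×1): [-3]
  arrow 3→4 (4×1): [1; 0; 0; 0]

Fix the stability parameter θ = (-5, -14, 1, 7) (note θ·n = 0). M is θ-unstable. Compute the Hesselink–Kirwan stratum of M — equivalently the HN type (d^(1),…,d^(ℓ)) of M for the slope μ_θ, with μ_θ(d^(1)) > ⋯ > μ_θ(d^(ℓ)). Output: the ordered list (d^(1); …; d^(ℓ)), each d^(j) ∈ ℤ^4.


Interval decomposition of M: I[1,1]^2, I[1,4], I[4,4]^3.
HN type (ℓ=4): μ^(1)=7; μ^(2)=1; μ^(3)=-5; μ^(4)=-19/2

((0, 0, 0, 4); (0, 0, 1, 0); (2, 0, 0, 0); (1, 1, 0, 0))


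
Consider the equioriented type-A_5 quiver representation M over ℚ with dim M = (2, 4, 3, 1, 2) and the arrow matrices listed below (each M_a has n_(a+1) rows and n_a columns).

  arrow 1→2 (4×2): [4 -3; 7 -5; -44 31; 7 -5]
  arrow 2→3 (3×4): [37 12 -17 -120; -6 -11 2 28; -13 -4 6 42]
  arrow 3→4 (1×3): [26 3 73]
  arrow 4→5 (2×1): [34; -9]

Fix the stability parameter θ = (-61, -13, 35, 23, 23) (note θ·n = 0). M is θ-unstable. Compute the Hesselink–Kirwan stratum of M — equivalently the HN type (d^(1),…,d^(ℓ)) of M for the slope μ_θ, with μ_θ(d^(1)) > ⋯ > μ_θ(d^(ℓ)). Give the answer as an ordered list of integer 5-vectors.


Interval decomposition of M: I[1,3], I[1,5], I[2,2], I[2,3], I[5,5].
HN type (ℓ=5): μ^(1)=35; μ^(2)=27; μ^(3)=23; μ^(4)=-13; μ^(5)=-61

((0, 0, 2, 0, 0); (0, 0, 1, 1, 1); (0, 0, 0, 0, 1); (0, 4, 0, 0, 0); (2, 0, 0, 0, 0))


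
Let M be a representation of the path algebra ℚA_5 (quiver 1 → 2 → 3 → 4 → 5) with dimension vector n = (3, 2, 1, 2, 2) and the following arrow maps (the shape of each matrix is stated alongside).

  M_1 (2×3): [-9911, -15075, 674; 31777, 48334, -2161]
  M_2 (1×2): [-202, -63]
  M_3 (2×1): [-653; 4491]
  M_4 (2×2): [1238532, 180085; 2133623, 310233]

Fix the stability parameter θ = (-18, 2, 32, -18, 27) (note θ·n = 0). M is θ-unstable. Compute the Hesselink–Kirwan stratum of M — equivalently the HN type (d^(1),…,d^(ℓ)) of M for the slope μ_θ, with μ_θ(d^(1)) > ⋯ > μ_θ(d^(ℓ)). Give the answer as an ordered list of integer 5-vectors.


Barcode: M ≅ I[1,1], I[1,2], I[1,5], I[4,5]. HN layers by μ_θ (4 steps, strictly decreasing):
  μ^(1)=27; μ^(2)=7; μ^(3)=2; μ^(4)=-18

((0, 0, 0, 0, 2); (0, 0, 1, 1, 0); (0, 2, 0, 0, 0); (3, 0, 0, 1, 0))


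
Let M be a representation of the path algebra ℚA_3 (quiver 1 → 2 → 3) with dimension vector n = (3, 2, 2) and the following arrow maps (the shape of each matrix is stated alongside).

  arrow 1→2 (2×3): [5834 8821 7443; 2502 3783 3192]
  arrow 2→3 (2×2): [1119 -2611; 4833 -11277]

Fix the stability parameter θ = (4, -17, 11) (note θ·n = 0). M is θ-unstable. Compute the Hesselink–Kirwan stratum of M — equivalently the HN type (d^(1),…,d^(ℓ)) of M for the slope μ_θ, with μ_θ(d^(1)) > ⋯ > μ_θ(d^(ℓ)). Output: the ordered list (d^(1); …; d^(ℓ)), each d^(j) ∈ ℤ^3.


Via rank(M_{q-1}∘⋯∘M_p): M ≅ I[1,1], I[1,2], I[1,3], I[3,3].
μ_θ-semistable layers: μ^(1)=11; μ^(2)=4; μ^(3)=-13/2

((0, 0, 2); (1, 0, 0); (2, 2, 0))


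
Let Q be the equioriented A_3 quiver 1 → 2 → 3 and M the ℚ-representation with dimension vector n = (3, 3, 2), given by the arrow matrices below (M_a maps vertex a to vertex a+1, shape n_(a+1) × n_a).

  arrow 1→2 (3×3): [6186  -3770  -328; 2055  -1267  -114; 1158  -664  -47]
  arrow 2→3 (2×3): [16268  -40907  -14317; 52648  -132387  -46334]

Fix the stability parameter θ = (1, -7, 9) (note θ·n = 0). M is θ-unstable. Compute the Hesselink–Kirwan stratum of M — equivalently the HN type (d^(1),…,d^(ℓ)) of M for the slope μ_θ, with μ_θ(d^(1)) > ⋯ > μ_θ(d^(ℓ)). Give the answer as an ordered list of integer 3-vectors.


Via rank(M_{q-1}∘⋯∘M_p): M ≅ I[1,1], I[1,3]^2, I[2,2].
μ_θ-semistable layers: μ^(1)=9; μ^(2)=1; μ^(3)=-3; μ^(4)=-7

((0, 0, 2); (1, 0, 0); (2, 2, 0); (0, 1, 0))


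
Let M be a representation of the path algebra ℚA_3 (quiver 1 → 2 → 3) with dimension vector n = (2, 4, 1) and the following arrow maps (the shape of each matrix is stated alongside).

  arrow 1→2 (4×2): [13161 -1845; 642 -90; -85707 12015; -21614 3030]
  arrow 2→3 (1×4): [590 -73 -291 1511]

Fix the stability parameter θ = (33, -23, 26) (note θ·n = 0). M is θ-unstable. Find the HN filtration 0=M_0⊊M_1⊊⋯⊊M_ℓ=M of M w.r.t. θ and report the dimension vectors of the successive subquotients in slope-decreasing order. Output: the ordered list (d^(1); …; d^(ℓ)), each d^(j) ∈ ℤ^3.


Via rank(M_{q-1}∘⋯∘M_p): M ≅ I[1,1], I[1,3], I[2,2]^3.
μ_θ-semistable layers: μ^(1)=33; μ^(2)=26; μ^(3)=5; μ^(4)=-23

((1, 0, 0); (0, 0, 1); (1, 1, 0); (0, 3, 0))


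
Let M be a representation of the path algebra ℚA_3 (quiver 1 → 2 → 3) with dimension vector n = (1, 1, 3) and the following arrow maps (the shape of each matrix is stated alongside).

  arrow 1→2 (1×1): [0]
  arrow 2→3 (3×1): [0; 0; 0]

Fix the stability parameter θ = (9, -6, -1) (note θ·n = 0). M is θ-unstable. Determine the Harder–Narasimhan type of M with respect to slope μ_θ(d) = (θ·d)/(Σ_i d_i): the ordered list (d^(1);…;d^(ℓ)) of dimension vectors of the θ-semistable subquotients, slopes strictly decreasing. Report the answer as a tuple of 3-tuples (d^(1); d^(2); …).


Via rank(M_{q-1}∘⋯∘M_p): M ≅ I[1,1], I[2,2], I[3,3]^3.
μ_θ-semistable layers: μ^(1)=9; μ^(2)=-1; μ^(3)=-6

((1, 0, 0); (0, 0, 3); (0, 1, 0))


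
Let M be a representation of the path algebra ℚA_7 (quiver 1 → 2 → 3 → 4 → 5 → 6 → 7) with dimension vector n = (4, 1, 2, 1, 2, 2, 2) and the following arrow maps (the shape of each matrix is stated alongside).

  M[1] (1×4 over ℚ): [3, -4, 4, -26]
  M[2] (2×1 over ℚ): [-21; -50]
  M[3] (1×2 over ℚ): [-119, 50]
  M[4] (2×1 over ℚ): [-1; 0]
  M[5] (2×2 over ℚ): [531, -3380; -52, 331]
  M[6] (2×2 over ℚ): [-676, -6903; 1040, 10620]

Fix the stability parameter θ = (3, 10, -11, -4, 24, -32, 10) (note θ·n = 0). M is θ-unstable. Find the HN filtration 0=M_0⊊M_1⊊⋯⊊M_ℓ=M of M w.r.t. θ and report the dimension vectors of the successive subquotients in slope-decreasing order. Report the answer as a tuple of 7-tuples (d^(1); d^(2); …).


Via rank(M_{q-1}∘⋯∘M_p): M ≅ I[1,1]^3, I[1,6], I[3,3], I[5,7], I[7,7].
μ_θ-semistable layers: μ^(1)=10; μ^(2)=3; μ^(3)=-5/3; μ^(4)=-4; μ^(5)=-11

((0, 0, 0, 0, 0, 0, 2); (3, 0, 0, 0, 0, 0, 0); (1, 1, 1, 1, 1, 1, 0); (0, 0, 0, 0, 1, 1, 0); (0, 0, 1, 0, 0, 0, 0))


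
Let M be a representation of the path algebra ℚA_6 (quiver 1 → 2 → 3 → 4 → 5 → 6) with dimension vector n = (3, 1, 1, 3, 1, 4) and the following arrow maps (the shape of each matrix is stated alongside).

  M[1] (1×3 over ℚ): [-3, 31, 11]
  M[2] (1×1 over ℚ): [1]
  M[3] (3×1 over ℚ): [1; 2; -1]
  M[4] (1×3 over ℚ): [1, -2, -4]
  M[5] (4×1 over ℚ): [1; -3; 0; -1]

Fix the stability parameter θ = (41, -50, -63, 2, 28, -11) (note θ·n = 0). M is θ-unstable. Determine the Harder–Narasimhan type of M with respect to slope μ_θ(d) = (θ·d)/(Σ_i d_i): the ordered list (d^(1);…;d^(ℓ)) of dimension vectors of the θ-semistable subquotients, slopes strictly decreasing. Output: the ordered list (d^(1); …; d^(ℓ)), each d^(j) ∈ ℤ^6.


Interval decomposition of M: I[1,1]^2, I[1,6], I[4,4]^2, I[6,6]^3.
HN type (ℓ=5): μ^(1)=41; μ^(2)=17/2; μ^(3)=2; μ^(4)=-11; μ^(5)=-24

((2, 0, 0, 0, 0, 0); (0, 0, 0, 0, 1, 1); (0, 0, 0, 3, 0, 0); (0, 0, 0, 0, 0, 3); (1, 1, 1, 0, 0, 0))


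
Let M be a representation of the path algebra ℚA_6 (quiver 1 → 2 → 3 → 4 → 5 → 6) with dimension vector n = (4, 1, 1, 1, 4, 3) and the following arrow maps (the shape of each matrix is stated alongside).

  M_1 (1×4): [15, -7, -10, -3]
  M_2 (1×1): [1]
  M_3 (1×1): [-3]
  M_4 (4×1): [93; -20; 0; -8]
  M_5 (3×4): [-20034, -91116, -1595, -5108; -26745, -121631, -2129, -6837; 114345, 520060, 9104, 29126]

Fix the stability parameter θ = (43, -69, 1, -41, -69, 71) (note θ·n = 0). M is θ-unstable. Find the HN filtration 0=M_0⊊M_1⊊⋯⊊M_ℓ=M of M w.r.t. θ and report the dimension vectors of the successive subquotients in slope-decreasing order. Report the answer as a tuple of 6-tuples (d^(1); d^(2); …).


Barcode: M ≅ I[1,1]^3, I[1,6], I[5,5], I[5,6]^2. HN layers by μ_θ (4 steps, strictly decreasing):
  μ^(1)=71; μ^(2)=43; μ^(3)=-27; μ^(4)=-69

((0, 0, 0, 0, 0, 3); (3, 0, 0, 0, 0, 0); (1, 1, 1, 1, 1, 0); (0, 0, 0, 0, 3, 0))


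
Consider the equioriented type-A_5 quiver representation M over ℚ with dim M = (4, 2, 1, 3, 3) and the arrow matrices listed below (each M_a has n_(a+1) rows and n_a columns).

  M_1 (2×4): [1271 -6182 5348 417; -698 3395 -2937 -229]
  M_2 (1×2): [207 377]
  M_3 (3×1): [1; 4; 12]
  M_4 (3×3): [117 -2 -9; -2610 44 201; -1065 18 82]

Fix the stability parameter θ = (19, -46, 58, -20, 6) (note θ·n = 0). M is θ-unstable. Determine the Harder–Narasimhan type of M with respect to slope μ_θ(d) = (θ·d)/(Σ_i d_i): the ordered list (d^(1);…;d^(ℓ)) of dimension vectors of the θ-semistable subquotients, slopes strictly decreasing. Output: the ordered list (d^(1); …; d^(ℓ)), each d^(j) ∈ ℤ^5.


Interval decomposition of M: I[1,1]^2, I[1,2], I[1,5], I[4,4], I[4,5], I[5,5].
HN type (ℓ=5): μ^(1)=19; μ^(2)=44/3; μ^(3)=6; μ^(4)=-27/2; μ^(5)=-20

((2, 0, 0, 0, 0); (0, 0, 1, 1, 1); (0, 0, 0, 0, 2); (2, 2, 0, 0, 0); (0, 0, 0, 2, 0))
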